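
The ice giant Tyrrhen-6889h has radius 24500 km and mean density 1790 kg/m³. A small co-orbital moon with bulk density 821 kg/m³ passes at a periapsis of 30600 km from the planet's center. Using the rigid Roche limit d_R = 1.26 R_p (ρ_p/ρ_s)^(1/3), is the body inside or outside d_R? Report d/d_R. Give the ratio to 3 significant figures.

d_R = 1.26 × (24500 km) × (1790/821)^(1/3) = 40030 km
d/d_R = (30600) / (40030) = 0.764
Since d/d_R < 1, the body is inside the Roche limit.

inside; d/d_R ≈ 0.764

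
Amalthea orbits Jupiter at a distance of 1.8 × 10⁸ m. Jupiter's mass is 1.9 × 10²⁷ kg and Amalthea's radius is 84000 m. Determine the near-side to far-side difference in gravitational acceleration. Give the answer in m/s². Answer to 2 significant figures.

Near-to-far spans 2r, so the tidal difference is twice the near-to-center value: 4GMr/d³.
a_tidal = 4GMr/d³
        = 4 × (6.674 × 10⁻¹¹) × (1.9 × 10²⁷) × (84000) / (1.8 × 10⁸)³
        = 7.3 × 10⁻³ m/s²

7.3 × 10⁻³ m/s²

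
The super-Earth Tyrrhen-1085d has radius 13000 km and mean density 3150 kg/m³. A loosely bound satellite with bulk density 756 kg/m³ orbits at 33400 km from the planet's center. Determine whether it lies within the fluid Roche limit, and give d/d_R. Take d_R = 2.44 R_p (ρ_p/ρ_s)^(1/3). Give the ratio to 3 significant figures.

d_R = 2.44 × (13000 km) × (3150/756)^(1/3) = 51040 km
d/d_R = (33400) / (51040) = 0.654
Since d/d_R < 1, the body is inside the Roche limit.

inside; d/d_R ≈ 0.654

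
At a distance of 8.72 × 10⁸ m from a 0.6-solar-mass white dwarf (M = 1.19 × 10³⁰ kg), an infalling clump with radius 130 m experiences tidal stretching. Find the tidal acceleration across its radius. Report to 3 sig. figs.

3.11 × 10⁻⁵ m/s²

a_tidal = 2GMr/d³
        = 2 × (6.674 × 10⁻¹¹) × (1.19 × 10³⁰) × (130) / (8.72 × 10⁸)³
        = 3.11 × 10⁻⁵ m/s²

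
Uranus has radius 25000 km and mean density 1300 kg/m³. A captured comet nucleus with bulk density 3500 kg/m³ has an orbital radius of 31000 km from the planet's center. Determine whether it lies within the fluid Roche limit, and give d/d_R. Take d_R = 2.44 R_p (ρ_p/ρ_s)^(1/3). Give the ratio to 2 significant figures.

inside; d/d_R ≈ 0.71

d_R = 2.44 × (25000 km) × (1300/3500)^(1/3) = 43850 km
d/d_R = (31000) / (43850) = 0.71
Since d/d_R < 1, the body is inside the Roche limit.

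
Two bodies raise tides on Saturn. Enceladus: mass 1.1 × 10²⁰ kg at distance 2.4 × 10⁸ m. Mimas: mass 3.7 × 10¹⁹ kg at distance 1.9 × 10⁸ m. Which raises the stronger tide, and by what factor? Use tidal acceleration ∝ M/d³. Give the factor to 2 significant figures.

Enceladus, by a factor of ≈ 1.5

Compare M/d³ for the two perturbers:
Enceladus: (1.1 × 10²⁰) / (2.4 × 10⁸)³ = 7.957 × 10⁻⁶
Mimas: (3.7 × 10¹⁹) / (1.9 × 10⁸)³ = 5.394 × 10⁻⁶
Ratio (larger/smaller) = 1.5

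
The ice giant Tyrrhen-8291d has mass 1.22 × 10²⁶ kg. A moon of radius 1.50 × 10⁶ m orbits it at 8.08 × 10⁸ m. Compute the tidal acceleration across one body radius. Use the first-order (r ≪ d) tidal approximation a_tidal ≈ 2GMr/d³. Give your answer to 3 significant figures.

Δg = 2GMr/d³
   = 2 × (6.674 × 10⁻¹¹) × (1.22 × 10²⁶) × (1.50 × 10⁶) / (8.08 × 10⁸)³
   = 4.63 × 10⁻⁵ m/s²

4.63 × 10⁻⁵ m/s²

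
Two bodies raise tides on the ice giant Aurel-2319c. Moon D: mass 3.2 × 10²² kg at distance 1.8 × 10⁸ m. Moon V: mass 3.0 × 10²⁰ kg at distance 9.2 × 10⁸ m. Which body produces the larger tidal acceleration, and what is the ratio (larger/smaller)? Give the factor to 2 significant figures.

Moon D, by a factor of ≈ 14000

Tidal stretch scales as M/d³; compute that for each body.
Moon D: (3.2 × 10²²) / (1.8 × 10⁸)³ = 5.487 × 10⁻³
Moon V: (3.0 × 10²⁰) / (9.2 × 10⁸)³ = 3.853 × 10⁻⁷
Ratio (larger/smaller) = 14000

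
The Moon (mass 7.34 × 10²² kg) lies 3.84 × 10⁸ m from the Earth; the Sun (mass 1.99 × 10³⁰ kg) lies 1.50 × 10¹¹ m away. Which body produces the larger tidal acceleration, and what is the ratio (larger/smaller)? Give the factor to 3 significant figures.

The Moon, by a factor of ≈ 2.20

The tide-raising term goes as M/d³ (the gradient of a 1/d² field).
The Moon: (7.34 × 10²²) / (3.84 × 10⁸)³ = 1.296 × 10⁻³
The Sun: (1.99 × 10³⁰) / (1.50 × 10¹¹)³ = 5.896 × 10⁻⁴
Ratio (larger/smaller) = 2.20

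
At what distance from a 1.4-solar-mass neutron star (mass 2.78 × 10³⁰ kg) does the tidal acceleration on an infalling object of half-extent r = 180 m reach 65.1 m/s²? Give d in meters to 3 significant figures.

2GMr/d³ = a_tidal  ⇒  d = (2GMr / a_tidal)^(1/3)
d = (2 × 6.674×10⁻¹¹ × (2.78 × 10³⁰) × (180) / (65.1))^(1/3)
  = 1.01 × 10⁷ m

1.01 × 10⁷ m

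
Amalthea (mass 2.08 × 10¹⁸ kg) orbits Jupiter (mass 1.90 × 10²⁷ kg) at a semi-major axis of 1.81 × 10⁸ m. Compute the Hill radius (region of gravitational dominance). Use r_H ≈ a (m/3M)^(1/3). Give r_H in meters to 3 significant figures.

r_H ≈ a (m/3M)^(1/3)
    = (1.81 × 10⁸) × (2.08 × 10¹⁸ / (3 × 1.90 × 10²⁷))^(1/3)
    = 1.29 × 10⁵ m

1.29 × 10⁵ m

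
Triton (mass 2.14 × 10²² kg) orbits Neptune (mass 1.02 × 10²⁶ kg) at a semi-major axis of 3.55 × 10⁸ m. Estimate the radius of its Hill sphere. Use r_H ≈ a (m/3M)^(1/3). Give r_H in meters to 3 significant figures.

1.46 × 10⁷ m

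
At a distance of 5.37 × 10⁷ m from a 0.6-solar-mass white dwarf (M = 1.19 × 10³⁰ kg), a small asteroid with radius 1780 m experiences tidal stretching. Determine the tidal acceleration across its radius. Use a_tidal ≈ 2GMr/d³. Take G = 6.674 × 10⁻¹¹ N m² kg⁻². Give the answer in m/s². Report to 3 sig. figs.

1.83 m/s²

Differencing GM/(d−r)² and GM/d² to first order in r/d gives 2GMr/d³.
a_tidal = 2GMr/d³
        = 2 × (6.674 × 10⁻¹¹) × (1.19 × 10³⁰) × (1780) / (5.37 × 10⁷)³
        = 1.83 m/s²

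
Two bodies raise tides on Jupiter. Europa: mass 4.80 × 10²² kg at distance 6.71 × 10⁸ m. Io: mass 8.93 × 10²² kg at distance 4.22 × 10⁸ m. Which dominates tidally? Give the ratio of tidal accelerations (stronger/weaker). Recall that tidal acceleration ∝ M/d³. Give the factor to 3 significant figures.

Tidal stretch scales as M/d³; compute that for each body.
Europa: (4.80 × 10²²) / (6.71 × 10⁸)³ = 1.589 × 10⁻⁴
Io: (8.93 × 10²²) / (4.22 × 10⁸)³ = 1.188 × 10⁻³
Ratio (larger/smaller) = 7.48

Io, by a factor of ≈ 7.48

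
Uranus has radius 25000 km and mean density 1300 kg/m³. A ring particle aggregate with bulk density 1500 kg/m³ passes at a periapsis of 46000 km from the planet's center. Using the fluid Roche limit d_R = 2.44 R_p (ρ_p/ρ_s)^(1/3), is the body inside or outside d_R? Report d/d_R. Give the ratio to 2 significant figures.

d_R = 2.44 × (25000 km) × (1300/1500)^(1/3) = 58160 km
d/d_R = (46000) / (58160) = 0.79
Since d/d_R < 1, the body is inside the Roche limit.

inside; d/d_R ≈ 0.79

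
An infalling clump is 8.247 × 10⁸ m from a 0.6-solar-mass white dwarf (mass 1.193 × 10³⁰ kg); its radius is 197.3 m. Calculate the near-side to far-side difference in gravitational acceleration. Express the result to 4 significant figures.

1.120 × 10⁻⁴ m/s²

Δa = 4GMr/d³
   = 4 × (6.674 × 10⁻¹¹) × (1.193 × 10³⁰) × (197.3) / (8.247 × 10⁸)³
   = 1.120 × 10⁻⁴ m/s²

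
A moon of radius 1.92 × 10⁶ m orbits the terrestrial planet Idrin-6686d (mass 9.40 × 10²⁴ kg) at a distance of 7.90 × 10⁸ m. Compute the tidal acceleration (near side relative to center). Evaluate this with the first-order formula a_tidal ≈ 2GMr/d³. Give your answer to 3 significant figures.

Δg = 2GMr/d³
   = 2 × (6.674 × 10⁻¹¹) × (9.40 × 10²⁴) × (1.92 × 10⁶) / (7.90 × 10⁸)³
   = 4.89 × 10⁻⁶ m/s²

4.89 × 10⁻⁶ m/s²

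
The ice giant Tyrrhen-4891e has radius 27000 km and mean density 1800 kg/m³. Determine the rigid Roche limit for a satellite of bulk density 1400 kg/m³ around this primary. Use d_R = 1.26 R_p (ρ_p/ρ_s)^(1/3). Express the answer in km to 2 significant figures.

d_R = 1.26 × 27000 km × (1800/1400)^(1/3)
    = 37000 km

37000 km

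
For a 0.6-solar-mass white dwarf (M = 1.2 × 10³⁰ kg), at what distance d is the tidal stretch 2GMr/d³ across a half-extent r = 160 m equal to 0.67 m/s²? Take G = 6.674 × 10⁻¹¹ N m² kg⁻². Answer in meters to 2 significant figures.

2GMr/d³ = a_tidal  ⇒  d = (2GMr / a_tidal)^(1/3)
d = (2 × 6.674×10⁻¹¹ × (1.2 × 10³⁰) × (160) / (0.67))^(1/3)
  = 3.4 × 10⁷ m

3.4 × 10⁷ m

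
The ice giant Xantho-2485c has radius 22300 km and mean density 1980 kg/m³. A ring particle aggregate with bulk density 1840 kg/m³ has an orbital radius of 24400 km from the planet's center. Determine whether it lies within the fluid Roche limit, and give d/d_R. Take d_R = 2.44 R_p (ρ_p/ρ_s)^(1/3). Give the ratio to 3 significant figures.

inside; d/d_R ≈ 0.438

d_R = 2.44 × (22300 km) × (1980/1840)^(1/3) = 55760 km
d/d_R = (24400) / (55760) = 0.438
Since d/d_R < 1, the body is inside the Roche limit.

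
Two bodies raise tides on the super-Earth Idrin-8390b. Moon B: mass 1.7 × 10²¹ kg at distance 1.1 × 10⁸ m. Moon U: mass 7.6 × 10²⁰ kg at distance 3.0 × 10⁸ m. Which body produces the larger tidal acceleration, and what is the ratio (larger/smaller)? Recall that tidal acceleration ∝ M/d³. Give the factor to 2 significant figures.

Moon B, by a factor of ≈ 45

Tidal stretch scales as M/d³; compute that for each body.
Moon B: (1.7 × 10²¹) / (1.1 × 10⁸)³ = 1.277 × 10⁻³
Moon U: (7.6 × 10²⁰) / (3.0 × 10⁸)³ = 2.815 × 10⁻⁵
Ratio (larger/smaller) = 45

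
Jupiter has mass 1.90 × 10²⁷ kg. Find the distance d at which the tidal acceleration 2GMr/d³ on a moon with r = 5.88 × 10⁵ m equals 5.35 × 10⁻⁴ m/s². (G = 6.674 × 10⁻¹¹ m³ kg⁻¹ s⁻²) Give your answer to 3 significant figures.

6.53 × 10⁸ m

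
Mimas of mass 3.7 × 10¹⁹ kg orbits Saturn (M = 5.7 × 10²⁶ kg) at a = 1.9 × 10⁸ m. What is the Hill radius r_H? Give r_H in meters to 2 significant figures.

5.3 × 10⁵ m

r_H ≈ a (m/3M)^(1/3)
    = (1.9 × 10⁸) × (3.7 × 10¹⁹ / (3 × 5.7 × 10²⁶))^(1/3)
    = 5.3 × 10⁵ m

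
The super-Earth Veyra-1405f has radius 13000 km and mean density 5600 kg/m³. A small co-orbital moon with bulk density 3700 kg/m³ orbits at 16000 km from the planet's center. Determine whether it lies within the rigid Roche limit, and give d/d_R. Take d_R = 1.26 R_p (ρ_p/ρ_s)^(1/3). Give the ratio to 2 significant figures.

inside; d/d_R ≈ 0.85

d_R = 1.26 × (13000 km) × (5600/3700)^(1/3) = 18810 km
d/d_R = (16000) / (18810) = 0.85
Since d/d_R < 1, the body is inside the Roche limit.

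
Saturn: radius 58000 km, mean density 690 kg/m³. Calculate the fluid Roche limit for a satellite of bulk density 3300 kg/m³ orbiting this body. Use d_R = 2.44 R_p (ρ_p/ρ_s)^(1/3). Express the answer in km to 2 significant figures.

d_R = 2.44 × 58000 km × (690/3300)^(1/3)
    = 84000 km

84000 km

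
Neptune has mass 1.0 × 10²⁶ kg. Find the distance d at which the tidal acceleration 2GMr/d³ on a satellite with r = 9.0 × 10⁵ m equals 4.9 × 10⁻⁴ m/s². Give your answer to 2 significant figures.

2GMr/d³ = a_tidal  ⇒  d = (2GMr / a_tidal)^(1/3)
d = (2 × 6.674×10⁻¹¹ × (1.0 × 10²⁶) × (9.0 × 10⁵) / (4.9 × 10⁻⁴))^(1/3)
  = 2.9 × 10⁸ m

2.9 × 10⁸ m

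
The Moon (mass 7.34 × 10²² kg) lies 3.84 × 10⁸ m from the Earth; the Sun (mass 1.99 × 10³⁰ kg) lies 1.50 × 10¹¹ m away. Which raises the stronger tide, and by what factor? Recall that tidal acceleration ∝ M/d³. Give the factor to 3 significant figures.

The Moon, by a factor of ≈ 2.20

Tidal stretch scales as M/d³; compute that for each body.
The Moon: (7.34 × 10²²) / (3.84 × 10⁸)³ = 1.296 × 10⁻³
The Sun: (1.99 × 10³⁰) / (1.50 × 10¹¹)³ = 5.896 × 10⁻⁴
Ratio (larger/smaller) = 2.20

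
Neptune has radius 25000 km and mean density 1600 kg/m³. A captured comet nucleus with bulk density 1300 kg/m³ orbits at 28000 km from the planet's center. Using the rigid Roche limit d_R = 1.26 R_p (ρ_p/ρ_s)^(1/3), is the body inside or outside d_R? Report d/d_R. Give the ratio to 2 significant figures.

inside; d/d_R ≈ 0.83

d_R = 1.26 × (25000 km) × (1600/1300)^(1/3) = 33760 km
d/d_R = (28000) / (33760) = 0.83
Since d/d_R < 1, the body is inside the Roche limit.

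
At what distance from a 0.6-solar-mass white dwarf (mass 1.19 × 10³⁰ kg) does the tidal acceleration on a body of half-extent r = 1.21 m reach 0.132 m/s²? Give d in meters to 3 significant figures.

1.13 × 10⁷ m

2GMr/d³ = a_tidal  ⇒  d = (2GMr / a_tidal)^(1/3)
d = (2 × 6.674×10⁻¹¹ × (1.19 × 10³⁰) × (1.21) / (0.132))^(1/3)
  = 1.13 × 10⁷ m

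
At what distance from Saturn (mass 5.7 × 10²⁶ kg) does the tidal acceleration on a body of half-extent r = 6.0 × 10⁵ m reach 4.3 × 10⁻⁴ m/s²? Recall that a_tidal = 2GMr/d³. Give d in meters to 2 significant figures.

2GMr/d³ = a_tidal  ⇒  d = (2GMr / a_tidal)^(1/3)
d = (2 × 6.674×10⁻¹¹ × (5.7 × 10²⁶) × (6.0 × 10⁵) / (4.3 × 10⁻⁴))^(1/3)
  = 4.7 × 10⁸ m

4.7 × 10⁸ m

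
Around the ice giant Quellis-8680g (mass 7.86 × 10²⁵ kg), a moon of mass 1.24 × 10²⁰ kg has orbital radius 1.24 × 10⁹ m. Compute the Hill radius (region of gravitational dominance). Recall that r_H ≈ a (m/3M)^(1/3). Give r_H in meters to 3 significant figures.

1.00 × 10⁷ m

r_H ≈ a (m/3M)^(1/3)
    = (1.24 × 10⁹) × (1.24 × 10²⁰ / (3 × 7.86 × 10²⁵))^(1/3)
    = 1.00 × 10⁷ m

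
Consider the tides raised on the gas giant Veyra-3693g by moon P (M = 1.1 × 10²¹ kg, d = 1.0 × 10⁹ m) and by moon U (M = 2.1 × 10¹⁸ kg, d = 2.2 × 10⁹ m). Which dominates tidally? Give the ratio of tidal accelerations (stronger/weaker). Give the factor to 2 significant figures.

Tidal stretch scales as M/d³; compute that for each body.
Moon P: (1.1 × 10²¹) / (1.0 × 10⁹)³ = 1.100 × 10⁻⁶
Moon U: (2.1 × 10¹⁸) / (2.2 × 10⁹)³ = 1.972 × 10⁻¹⁰
Ratio (larger/smaller) = 5600

Moon P, by a factor of ≈ 5600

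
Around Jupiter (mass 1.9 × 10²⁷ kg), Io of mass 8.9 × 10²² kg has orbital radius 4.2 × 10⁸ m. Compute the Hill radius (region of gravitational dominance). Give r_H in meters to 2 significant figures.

1.0 × 10⁷ m

r_H ≈ a (m/3M)^(1/3)
    = (4.2 × 10⁸) × (8.9 × 10²² / (3 × 1.9 × 10²⁷))^(1/3)
    = 1.0 × 10⁷ m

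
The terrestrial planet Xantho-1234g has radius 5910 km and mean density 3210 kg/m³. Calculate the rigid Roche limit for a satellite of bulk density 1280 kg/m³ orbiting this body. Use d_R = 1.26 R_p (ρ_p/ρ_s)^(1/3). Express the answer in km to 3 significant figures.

10100 km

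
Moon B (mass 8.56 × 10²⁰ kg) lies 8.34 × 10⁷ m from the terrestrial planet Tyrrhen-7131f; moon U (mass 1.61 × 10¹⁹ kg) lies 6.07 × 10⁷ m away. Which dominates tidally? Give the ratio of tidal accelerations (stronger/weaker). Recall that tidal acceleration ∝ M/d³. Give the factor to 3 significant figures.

The tide-raising term goes as M/d³ (the gradient of a 1/d² field).
Moon B: (8.56 × 10²⁰) / (8.34 × 10⁷)³ = 1.476 × 10⁻³
Moon U: (1.61 × 10¹⁹) / (6.07 × 10⁷)³ = 7.199 × 10⁻⁵
Ratio (larger/smaller) = 20.5

Moon B, by a factor of ≈ 20.5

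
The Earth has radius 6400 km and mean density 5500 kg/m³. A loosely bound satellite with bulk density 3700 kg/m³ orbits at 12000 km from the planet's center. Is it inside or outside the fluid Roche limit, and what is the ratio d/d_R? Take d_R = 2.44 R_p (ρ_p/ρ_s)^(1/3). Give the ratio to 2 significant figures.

d_R = 2.44 × (6400 km) × (5500/3700)^(1/3) = 17820 km
d/d_R = (12000) / (17820) = 0.67
Since d/d_R < 1, the body is inside the Roche limit.

inside; d/d_R ≈ 0.67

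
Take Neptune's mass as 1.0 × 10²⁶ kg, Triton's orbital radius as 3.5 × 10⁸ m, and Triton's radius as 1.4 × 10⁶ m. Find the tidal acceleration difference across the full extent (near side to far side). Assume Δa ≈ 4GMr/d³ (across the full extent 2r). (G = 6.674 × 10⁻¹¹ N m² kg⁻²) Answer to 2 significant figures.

8.7 × 10⁻⁴ m/s²

a_tidal = 4GMr/d³
        = 4 × (6.674 × 10⁻¹¹) × (1.0 × 10²⁶) × (1.4 × 10⁶) / (3.5 × 10⁸)³
        = 8.7 × 10⁻⁴ m/s²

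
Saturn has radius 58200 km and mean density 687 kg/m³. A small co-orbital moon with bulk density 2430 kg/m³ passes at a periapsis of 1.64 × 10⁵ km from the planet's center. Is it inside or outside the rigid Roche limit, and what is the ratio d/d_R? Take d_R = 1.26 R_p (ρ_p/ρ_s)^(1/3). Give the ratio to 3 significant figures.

outside; d/d_R ≈ 3.41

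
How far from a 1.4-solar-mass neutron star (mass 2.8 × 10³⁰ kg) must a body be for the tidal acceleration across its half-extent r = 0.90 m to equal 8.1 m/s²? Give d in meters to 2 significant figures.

3.5 × 10⁶ m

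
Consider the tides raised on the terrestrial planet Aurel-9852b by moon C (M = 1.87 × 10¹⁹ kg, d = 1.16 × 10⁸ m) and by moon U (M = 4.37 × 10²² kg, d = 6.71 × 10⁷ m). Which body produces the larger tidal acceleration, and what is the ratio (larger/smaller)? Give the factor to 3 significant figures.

Tidal acceleration ∝ M/d³, so compare M/d³ for each.
Moon C: (1.87 × 10¹⁹) / (1.16 × 10⁸)³ = 1.198 × 10⁻⁵
Moon U: (4.37 × 10²²) / (6.71 × 10⁷)³ = 1.446 × 10⁻¹
Ratio (larger/smaller) = 12100

Moon U, by a factor of ≈ 12100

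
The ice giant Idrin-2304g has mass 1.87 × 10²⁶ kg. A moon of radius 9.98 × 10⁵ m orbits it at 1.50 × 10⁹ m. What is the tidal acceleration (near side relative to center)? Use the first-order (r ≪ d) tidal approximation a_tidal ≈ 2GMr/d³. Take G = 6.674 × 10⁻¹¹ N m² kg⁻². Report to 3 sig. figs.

Differencing GM/(d−r)² and GM/d² to first order in r/d gives 2GMr/d³.
Δa = 2GMr/d³
   = 2 × (6.674 × 10⁻¹¹) × (1.87 × 10²⁶) × (9.98 × 10⁵) / (1.50 × 10⁹)³
   = 7.38 × 10⁻⁶ m/s²

7.38 × 10⁻⁶ m/s²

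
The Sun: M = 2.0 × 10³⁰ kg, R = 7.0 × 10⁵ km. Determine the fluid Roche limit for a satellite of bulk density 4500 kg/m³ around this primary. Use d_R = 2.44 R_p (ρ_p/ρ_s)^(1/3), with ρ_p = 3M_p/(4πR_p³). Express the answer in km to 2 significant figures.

1.2 × 10⁶ km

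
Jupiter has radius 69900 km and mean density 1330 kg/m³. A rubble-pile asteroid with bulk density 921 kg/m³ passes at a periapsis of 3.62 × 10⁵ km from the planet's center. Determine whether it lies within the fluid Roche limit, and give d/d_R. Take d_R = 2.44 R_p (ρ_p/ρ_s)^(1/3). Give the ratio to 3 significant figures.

outside; d/d_R ≈ 1.88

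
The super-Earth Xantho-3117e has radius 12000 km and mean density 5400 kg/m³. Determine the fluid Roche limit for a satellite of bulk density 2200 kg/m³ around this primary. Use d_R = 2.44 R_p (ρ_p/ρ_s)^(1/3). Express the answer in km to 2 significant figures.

39000 km

d_R = 2.44 × 12000 km × (5400/2200)^(1/3)
    = 39000 km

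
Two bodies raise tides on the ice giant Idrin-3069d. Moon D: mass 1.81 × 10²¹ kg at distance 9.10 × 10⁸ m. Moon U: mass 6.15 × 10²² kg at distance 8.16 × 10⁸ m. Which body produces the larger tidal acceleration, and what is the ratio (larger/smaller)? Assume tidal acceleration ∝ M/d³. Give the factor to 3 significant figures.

Moon U, by a factor of ≈ 47.1

Tidal stretch scales as M/d³; compute that for each body.
Moon D: (1.81 × 10²¹) / (9.10 × 10⁸)³ = 2.402 × 10⁻⁶
Moon U: (6.15 × 10²²) / (8.16 × 10⁸)³ = 1.132 × 10⁻⁴
Ratio (larger/smaller) = 47.1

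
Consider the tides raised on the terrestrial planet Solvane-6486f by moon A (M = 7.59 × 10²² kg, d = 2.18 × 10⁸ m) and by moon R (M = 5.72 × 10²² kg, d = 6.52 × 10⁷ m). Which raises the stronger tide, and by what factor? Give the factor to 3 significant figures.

Compare M/d³ for the two perturbers:
Moon A: (7.59 × 10²²) / (2.18 × 10⁸)³ = 7.326 × 10⁻³
Moon R: (5.72 × 10²²) / (6.52 × 10⁷)³ = 2.064 × 10⁻¹
Ratio (larger/smaller) = 28.2

Moon R, by a factor of ≈ 28.2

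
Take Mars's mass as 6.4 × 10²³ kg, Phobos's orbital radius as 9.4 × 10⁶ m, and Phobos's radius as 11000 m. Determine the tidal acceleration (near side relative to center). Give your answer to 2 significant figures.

1.1 × 10⁻³ m/s²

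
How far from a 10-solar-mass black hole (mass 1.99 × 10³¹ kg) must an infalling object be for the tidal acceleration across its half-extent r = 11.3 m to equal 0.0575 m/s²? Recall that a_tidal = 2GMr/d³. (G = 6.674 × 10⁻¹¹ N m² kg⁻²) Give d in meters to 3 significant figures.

8.05 × 10⁷ m

2GMr/d³ = a_tidal  ⇒  d = (2GMr / a_tidal)^(1/3)
d = (2 × 6.674×10⁻¹¹ × (1.99 × 10³¹) × (11.3) / (0.0575))^(1/3)
  = 8.05 × 10⁷ m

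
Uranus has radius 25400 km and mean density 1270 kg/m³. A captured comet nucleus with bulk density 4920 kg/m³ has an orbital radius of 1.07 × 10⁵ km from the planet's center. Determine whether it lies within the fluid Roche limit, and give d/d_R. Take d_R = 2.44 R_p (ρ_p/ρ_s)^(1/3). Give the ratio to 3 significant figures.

outside; d/d_R ≈ 2.71

d_R = 2.44 × (25400 km) × (1270/4920)^(1/3) = 39460 km
d/d_R = (1.07 × 10⁵) / (39460) = 2.71
Since d/d_R > 1, the body is outside the Roche limit.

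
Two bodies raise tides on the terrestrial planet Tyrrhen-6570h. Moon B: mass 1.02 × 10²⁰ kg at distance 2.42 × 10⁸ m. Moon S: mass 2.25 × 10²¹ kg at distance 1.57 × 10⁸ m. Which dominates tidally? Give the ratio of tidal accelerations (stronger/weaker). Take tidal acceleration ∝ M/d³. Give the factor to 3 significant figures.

Moon S, by a factor of ≈ 80.8

Tidal stretch scales as M/d³; compute that for each body.
Moon B: (1.02 × 10²⁰) / (2.42 × 10⁸)³ = 7.197 × 10⁻⁶
Moon S: (2.25 × 10²¹) / (1.57 × 10⁸)³ = 5.814 × 10⁻⁴
Ratio (larger/smaller) = 80.8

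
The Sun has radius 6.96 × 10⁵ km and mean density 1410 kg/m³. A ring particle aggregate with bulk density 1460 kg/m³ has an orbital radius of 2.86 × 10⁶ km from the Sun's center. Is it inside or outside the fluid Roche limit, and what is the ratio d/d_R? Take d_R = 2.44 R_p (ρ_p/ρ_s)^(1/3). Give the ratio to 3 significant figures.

outside; d/d_R ≈ 1.70

d_R = 2.44 × (6.96 × 10⁵ km) × (1410/1460)^(1/3) = 1.679 × 10⁶ km
d/d_R = (2.86 × 10⁶) / (1.679 × 10⁶) = 1.70
Since d/d_R > 1, the body is outside the Roche limit.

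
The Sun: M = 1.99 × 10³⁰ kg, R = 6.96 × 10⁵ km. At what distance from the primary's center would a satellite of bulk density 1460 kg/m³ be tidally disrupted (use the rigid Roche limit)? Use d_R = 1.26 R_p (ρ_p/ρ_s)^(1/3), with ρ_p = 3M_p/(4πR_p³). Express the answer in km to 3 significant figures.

8.67 × 10⁵ km

ρ_p = 3M_p/(4πR_p³) = 3 × (1.99 × 10³⁰) / (4π × (6.96 × 10⁸ m)³) = 1410 kg/m³
d_R = 1.26 × 6.96 × 10⁵ km × (1410/1460)^(1/3)
    = 8.67 × 10⁵ km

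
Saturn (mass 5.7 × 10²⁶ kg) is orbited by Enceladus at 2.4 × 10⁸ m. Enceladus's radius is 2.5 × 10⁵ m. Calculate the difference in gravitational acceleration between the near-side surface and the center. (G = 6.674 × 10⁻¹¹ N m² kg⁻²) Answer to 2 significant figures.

1.4 × 10⁻³ m/s²

Differencing GM/(d−r)² and GM/d² to first order in r/d gives 2GMr/d³.
Δa = 2GMr/d³
   = 2 × (6.674 × 10⁻¹¹) × (5.7 × 10²⁶) × (2.5 × 10⁵) / (2.4 × 10⁸)³
   = 1.4 × 10⁻³ m/s²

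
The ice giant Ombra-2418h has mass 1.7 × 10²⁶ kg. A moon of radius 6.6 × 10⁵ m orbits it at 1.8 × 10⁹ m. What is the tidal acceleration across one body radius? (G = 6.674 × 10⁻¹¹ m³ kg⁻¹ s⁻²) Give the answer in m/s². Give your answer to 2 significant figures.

Since r ≪ d, expand the inverse-square field across one radius to get the leading 2GMr/d³ term.
a_tidal = 2GMr/d³
        = 2 × (6.674 × 10⁻¹¹) × (1.7 × 10²⁶) × (6.6 × 10⁵) / (1.8 × 10⁹)³
        = 2.6 × 10⁻⁶ m/s²

2.6 × 10⁻⁶ m/s²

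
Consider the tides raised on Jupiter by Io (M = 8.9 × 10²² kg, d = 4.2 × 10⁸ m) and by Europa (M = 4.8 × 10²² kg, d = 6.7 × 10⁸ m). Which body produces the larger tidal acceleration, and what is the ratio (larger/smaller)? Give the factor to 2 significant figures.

Io, by a factor of ≈ 7.5

Tidal stretch scales as M/d³; compute that for each body.
Io: (8.9 × 10²²) / (4.2 × 10⁸)³ = 1.201 × 10⁻³
Europa: (4.8 × 10²²) / (6.7 × 10⁸)³ = 1.596 × 10⁻⁴
Ratio (larger/smaller) = 7.5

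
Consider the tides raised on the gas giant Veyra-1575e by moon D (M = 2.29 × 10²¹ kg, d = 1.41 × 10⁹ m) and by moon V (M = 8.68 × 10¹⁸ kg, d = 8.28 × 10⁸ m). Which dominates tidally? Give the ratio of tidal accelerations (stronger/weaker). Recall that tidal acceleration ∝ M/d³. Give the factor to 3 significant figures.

Tidal stretch scales as M/d³; compute that for each body.
Moon D: (2.29 × 10²¹) / (1.41 × 10⁹)³ = 8.169 × 10⁻⁷
Moon V: (8.68 × 10¹⁸) / (8.28 × 10⁸)³ = 1.529 × 10⁻⁸
Ratio (larger/smaller) = 53.4

Moon D, by a factor of ≈ 53.4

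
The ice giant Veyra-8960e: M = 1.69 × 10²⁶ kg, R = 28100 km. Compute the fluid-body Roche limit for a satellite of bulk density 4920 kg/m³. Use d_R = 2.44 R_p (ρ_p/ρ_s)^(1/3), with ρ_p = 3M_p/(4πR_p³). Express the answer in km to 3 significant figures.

49200 km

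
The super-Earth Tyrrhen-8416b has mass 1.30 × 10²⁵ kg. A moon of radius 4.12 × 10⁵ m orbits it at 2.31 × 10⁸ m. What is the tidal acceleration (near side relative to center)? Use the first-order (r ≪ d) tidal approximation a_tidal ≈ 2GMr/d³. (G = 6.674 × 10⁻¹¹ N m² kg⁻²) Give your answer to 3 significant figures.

a_tidal = 2GMr/d³
        = 2 × (6.674 × 10⁻¹¹) × (1.30 × 10²⁵) × (4.12 × 10⁵) / (2.31 × 10⁸)³
        = 5.80 × 10⁻⁵ m/s²

5.80 × 10⁻⁵ m/s²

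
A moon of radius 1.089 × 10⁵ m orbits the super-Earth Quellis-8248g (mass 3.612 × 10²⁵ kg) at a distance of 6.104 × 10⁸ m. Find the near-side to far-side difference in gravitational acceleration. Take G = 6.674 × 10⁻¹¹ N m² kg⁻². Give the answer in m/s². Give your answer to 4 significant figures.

4.617 × 10⁻⁶ m/s²

The field gradient is 2GM/d³; across the full diameter 2r the difference is 4GMr/d³.
a_tidal = 4GMr/d³
        = 4 × (6.674 × 10⁻¹¹) × (3.612 × 10²⁵) × (1.089 × 10⁵) / (6.104 × 10⁸)³
        = 4.617 × 10⁻⁶ m/s²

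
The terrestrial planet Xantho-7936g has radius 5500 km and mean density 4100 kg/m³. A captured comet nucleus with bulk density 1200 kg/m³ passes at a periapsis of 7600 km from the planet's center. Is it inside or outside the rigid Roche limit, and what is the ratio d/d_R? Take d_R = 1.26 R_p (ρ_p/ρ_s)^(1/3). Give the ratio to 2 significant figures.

inside; d/d_R ≈ 0.73

d_R = 1.26 × (5500 km) × (4100/1200)^(1/3) = 10440 km
d/d_R = (7600) / (10440) = 0.73
Since d/d_R < 1, the body is inside the Roche limit.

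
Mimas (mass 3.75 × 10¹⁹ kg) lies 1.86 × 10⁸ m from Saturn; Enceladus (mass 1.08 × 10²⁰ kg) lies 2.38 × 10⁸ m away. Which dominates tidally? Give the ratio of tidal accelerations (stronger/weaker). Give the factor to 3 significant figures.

Enceladus, by a factor of ≈ 1.37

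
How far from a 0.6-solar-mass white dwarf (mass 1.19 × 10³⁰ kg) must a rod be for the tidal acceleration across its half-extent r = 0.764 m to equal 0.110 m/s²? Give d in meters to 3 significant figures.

2GMr/d³ = a_tidal  ⇒  d = (2GMr / a_tidal)^(1/3)
d = (2 × 6.674×10⁻¹¹ × (1.19 × 10³⁰) × (0.764) / (0.110))^(1/3)
  = 1.03 × 10⁷ m

1.03 × 10⁷ m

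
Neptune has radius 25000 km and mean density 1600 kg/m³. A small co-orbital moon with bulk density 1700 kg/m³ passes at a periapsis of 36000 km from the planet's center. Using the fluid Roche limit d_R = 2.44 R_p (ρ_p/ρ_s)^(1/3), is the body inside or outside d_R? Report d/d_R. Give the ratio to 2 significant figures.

d_R = 2.44 × (25000 km) × (1600/1700)^(1/3) = 59780 km
d/d_R = (36000) / (59780) = 0.60
Since d/d_R < 1, the body is inside the Roche limit.

inside; d/d_R ≈ 0.60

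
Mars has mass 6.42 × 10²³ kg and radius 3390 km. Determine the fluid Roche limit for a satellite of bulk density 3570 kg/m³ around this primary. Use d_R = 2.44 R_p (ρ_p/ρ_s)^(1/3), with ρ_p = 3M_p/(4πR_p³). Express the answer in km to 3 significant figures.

8540 km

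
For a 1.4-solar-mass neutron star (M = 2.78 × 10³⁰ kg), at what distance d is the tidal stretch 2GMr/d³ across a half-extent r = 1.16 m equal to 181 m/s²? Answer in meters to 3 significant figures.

2GMr/d³ = a_tidal  ⇒  d = (2GMr / a_tidal)^(1/3)
d = (2 × 6.674×10⁻¹¹ × (2.78 × 10³⁰) × (1.16) / (181))^(1/3)
  = 1.33 × 10⁶ m

1.33 × 10⁶ m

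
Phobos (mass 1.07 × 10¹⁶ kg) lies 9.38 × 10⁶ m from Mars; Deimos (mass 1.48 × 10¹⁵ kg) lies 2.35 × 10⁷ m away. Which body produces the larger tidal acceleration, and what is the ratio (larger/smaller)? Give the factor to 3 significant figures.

Tidal acceleration ∝ M/d³, so compare M/d³ for each.
Phobos: (1.07 × 10¹⁶) / (9.38 × 10⁶)³ = 1.297 × 10⁻⁵
Deimos: (1.48 × 10¹⁵) / (2.35 × 10⁷)³ = 1.140 × 10⁻⁷
Ratio (larger/smaller) = 114

Phobos, by a factor of ≈ 114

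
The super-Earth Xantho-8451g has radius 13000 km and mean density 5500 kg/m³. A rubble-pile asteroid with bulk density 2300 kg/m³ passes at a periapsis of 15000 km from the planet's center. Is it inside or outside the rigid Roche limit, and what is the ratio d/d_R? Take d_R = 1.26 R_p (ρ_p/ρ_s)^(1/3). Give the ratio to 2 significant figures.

inside; d/d_R ≈ 0.68

d_R = 1.26 × (13000 km) × (5500/2300)^(1/3) = 21900 km
d/d_R = (15000) / (21900) = 0.68
Since d/d_R < 1, the body is inside the Roche limit.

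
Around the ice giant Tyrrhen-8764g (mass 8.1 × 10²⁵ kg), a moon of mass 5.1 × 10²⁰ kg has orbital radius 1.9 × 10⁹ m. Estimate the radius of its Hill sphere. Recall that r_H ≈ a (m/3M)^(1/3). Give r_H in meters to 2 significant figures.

2.4 × 10⁷ m

r_H ≈ a (m/3M)^(1/3)
    = (1.9 × 10⁹) × (5.1 × 10²⁰ / (3 × 8.1 × 10²⁵))^(1/3)
    = 2.4 × 10⁷ m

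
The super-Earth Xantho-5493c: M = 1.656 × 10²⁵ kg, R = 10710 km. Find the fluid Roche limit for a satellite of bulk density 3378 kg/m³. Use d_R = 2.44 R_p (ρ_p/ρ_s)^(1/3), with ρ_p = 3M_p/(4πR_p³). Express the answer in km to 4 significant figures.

25710 km

ρ_p = 3M_p/(4πR_p³) = 3 × (1.656 × 10²⁵) / (4π × (1.071 × 10⁷ m)³) = 3218 kg/m³
d_R = 2.44 × 10710 km × (3218/3378)^(1/3)
    = 25710 km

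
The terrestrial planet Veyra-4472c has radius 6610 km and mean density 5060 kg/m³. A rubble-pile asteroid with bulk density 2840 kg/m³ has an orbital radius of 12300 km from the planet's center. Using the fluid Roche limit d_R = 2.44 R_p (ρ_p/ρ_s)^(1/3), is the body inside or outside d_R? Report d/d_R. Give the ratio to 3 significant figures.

inside; d/d_R ≈ 0.629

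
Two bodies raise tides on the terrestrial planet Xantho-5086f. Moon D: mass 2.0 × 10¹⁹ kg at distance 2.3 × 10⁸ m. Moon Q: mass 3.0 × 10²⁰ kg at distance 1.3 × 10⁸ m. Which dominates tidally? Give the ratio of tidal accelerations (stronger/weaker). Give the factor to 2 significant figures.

Compare M/d³ for the two perturbers:
Moon D: (2.0 × 10¹⁹) / (2.3 × 10⁸)³ = 1.644 × 10⁻⁶
Moon Q: (3.0 × 10²⁰) / (1.3 × 10⁸)³ = 1.365 × 10⁻⁴
Ratio (larger/smaller) = 83

Moon Q, by a factor of ≈ 83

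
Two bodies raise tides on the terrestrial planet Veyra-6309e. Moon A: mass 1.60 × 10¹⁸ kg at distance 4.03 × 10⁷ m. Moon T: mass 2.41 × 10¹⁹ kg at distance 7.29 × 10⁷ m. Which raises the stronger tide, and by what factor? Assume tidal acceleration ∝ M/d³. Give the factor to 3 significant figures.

Tidal acceleration ∝ M/d³, so compare M/d³ for each.
Moon A: (1.60 × 10¹⁸) / (4.03 × 10⁷)³ = 2.445 × 10⁻⁵
Moon T: (2.41 × 10¹⁹) / (7.29 × 10⁷)³ = 6.221 × 10⁻⁵
Ratio (larger/smaller) = 2.54

Moon T, by a factor of ≈ 2.54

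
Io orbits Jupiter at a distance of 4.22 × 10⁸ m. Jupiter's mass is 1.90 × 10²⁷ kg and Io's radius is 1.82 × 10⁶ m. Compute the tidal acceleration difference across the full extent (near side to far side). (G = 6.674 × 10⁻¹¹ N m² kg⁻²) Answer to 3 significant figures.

Δa = 4GMr/d³
   = 4 × (6.674 × 10⁻¹¹) × (1.90 × 10²⁷) × (1.82 × 10⁶) / (4.22 × 10⁸)³
   = 1.23 × 10⁻² m/s²

1.23 × 10⁻² m/s²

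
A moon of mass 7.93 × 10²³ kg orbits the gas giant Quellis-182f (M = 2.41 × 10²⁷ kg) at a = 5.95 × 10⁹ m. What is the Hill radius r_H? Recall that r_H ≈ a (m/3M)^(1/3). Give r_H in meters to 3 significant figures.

r_H ≈ a (m/3M)^(1/3)
    = (5.95 × 10⁹) × (7.93 × 10²³ / (3 × 2.41 × 10²⁷))^(1/3)
    = 2.85 × 10⁸ m

2.85 × 10⁸ m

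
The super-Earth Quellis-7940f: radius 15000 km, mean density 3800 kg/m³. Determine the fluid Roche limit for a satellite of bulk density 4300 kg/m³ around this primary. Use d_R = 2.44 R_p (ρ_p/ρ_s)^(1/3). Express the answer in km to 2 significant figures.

35000 km

d_R = 2.44 × 15000 km × (3800/4300)^(1/3)
    = 35000 km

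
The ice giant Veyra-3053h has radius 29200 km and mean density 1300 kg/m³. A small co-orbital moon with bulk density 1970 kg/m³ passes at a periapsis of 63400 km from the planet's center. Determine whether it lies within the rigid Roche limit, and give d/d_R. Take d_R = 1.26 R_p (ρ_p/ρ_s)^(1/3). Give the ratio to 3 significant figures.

d_R = 1.26 × (29200 km) × (1300/1970)^(1/3) = 32030 km
d/d_R = (63400) / (32030) = 1.98
Since d/d_R > 1, the body is outside the Roche limit.

outside; d/d_R ≈ 1.98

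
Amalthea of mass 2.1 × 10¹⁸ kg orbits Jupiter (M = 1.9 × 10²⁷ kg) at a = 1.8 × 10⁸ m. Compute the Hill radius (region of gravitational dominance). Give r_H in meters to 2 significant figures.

r_H ≈ a (m/3M)^(1/3)
    = (1.8 × 10⁸) × (2.1 × 10¹⁸ / (3 × 1.9 × 10²⁷))^(1/3)
    = 1.3 × 10⁵ m

1.3 × 10⁵ m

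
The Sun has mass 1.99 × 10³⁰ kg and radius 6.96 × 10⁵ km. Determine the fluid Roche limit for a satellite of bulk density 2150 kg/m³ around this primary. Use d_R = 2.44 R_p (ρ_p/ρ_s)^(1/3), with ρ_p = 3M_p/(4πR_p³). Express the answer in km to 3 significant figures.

1.48 × 10⁶ km

ρ_p = 3M_p/(4πR_p³) = 3 × (1.99 × 10³⁰) / (4π × (6.96 × 10⁸ m)³) = 1410 kg/m³
d_R = 2.44 × 6.96 × 10⁵ km × (1410/2150)^(1/3)
    = 1.48 × 10⁶ km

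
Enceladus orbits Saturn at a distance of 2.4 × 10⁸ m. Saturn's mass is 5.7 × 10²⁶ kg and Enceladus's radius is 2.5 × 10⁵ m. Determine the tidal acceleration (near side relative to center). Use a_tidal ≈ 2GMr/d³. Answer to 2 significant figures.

1.4 × 10⁻³ m/s²

Δg = 2GMr/d³
   = 2 × (6.674 × 10⁻¹¹) × (5.7 × 10²⁶) × (2.5 × 10⁵) / (2.4 × 10⁸)³
   = 1.4 × 10⁻³ m/s²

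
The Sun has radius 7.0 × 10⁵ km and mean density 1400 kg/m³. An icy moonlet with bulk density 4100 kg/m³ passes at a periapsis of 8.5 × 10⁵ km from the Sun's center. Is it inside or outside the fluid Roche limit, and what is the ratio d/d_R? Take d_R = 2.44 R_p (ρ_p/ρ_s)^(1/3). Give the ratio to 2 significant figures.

inside; d/d_R ≈ 0.71

d_R = 2.44 × (7.0 × 10⁵ km) × (1400/4100)^(1/3) = 1.194 × 10⁶ km
d/d_R = (8.5 × 10⁵) / (1.194 × 10⁶) = 0.71
Since d/d_R < 1, the body is inside the Roche limit.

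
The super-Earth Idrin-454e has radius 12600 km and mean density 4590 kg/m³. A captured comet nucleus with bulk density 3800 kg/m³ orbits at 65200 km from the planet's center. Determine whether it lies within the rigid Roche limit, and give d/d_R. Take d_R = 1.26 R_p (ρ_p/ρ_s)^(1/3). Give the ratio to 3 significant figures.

outside; d/d_R ≈ 3.86

d_R = 1.26 × (12600 km) × (4590/3800)^(1/3) = 16910 km
d/d_R = (65200) / (16910) = 3.86
Since d/d_R > 1, the body is outside the Roche limit.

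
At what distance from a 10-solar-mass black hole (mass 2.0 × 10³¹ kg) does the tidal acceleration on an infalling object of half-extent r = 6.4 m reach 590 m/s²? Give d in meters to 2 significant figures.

3.1 × 10⁶ m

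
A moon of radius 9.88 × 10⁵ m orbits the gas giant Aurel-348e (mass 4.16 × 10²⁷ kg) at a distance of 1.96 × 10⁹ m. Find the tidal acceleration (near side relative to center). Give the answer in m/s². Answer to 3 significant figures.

Differencing GM/(d−r)² and GM/d² to first order in r/d gives 2GMr/d³.
Δg = 2GMr/d³
   = 2 × (6.674 × 10⁻¹¹) × (4.16 × 10²⁷) × (9.88 × 10⁵) / (1.96 × 10⁹)³
   = 7.29 × 10⁻⁵ m/s²

7.29 × 10⁻⁵ m/s²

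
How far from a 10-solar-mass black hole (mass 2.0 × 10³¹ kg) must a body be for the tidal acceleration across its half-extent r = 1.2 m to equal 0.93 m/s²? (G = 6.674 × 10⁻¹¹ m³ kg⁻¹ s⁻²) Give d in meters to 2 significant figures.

2GMr/d³ = a_tidal  ⇒  d = (2GMr / a_tidal)^(1/3)
d = (2 × 6.674×10⁻¹¹ × (2.0 × 10³¹) × (1.2) / (0.93))^(1/3)
  = 1.5 × 10⁷ m

1.5 × 10⁷ m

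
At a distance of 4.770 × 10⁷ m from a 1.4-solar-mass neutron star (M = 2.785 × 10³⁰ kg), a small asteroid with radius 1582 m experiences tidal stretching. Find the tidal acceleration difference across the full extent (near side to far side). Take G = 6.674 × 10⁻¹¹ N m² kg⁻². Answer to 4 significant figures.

1.084 × 10¹ m/s²

Δg = 4GMr/d³
   = 4 × (6.674 × 10⁻¹¹) × (2.785 × 10³⁰) × (1582) / (4.770 × 10⁷)³
   = 1.084 × 10¹ m/s²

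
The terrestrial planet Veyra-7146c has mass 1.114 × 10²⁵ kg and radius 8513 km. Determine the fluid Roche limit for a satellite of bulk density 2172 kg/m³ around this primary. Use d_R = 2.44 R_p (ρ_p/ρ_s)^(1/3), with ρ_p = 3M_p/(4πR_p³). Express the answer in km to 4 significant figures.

26100 km

ρ_p = 3M_p/(4πR_p³) = 3 × (1.114 × 10²⁵) / (4π × (8.513 × 10⁶ m)³) = 4311 kg/m³
d_R = 2.44 × 8513 km × (4311/2172)^(1/3)
    = 26100 km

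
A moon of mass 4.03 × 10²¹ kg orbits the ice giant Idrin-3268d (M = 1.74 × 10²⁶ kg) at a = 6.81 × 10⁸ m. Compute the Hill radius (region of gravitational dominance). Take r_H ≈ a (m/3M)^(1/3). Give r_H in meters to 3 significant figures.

1.35 × 10⁷ m

r_H ≈ a (m/3M)^(1/3)
    = (6.81 × 10⁸) × (4.03 × 10²¹ / (3 × 1.74 × 10²⁶))^(1/3)
    = 1.35 × 10⁷ m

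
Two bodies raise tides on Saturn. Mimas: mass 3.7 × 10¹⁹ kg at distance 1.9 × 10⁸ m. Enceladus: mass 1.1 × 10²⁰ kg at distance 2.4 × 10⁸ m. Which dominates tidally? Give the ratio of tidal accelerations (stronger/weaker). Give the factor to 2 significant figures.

Enceladus, by a factor of ≈ 1.5

Compare M/d³ for the two perturbers:
Mimas: (3.7 × 10¹⁹) / (1.9 × 10⁸)³ = 5.394 × 10⁻⁶
Enceladus: (1.1 × 10²⁰) / (2.4 × 10⁸)³ = 7.957 × 10⁻⁶
Ratio (larger/smaller) = 1.5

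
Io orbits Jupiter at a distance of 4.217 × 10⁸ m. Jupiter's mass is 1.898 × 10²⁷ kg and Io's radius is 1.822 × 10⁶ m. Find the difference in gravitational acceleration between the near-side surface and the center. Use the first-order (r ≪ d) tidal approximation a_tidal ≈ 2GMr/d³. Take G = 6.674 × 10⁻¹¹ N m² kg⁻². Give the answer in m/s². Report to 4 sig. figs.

6.155 × 10⁻³ m/s²

Δa = 2GMr/d³
   = 2 × (6.674 × 10⁻¹¹) × (1.898 × 10²⁷) × (1.822 × 10⁶) / (4.217 × 10⁸)³
   = 6.155 × 10⁻³ m/s²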